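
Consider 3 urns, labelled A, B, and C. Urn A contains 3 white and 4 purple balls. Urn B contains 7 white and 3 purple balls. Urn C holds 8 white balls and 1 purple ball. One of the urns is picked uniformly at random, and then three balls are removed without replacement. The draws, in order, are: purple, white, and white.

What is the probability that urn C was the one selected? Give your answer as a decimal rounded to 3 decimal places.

0.278

For each hypothesis, P(data | H) works out to: P(data | urn A) = (4/7)(3/6)(2/5) = 0.11429; P(data | urn B) = (3/10)(7/9)(6/8) = 0.175; P(data | urn C) = (1/9)(8/8)(7/7) = 0.11111.
The prior-weighted likelihoods are 1/3 · 0.11429 = 0.038095, 1/3 · 0.175 = 0.058333, 1/3 · 0.11111 = 0.037037; summing to 0.13347.
So P(urn C | data) = (0.037037) / (0.13347) = 0.2775.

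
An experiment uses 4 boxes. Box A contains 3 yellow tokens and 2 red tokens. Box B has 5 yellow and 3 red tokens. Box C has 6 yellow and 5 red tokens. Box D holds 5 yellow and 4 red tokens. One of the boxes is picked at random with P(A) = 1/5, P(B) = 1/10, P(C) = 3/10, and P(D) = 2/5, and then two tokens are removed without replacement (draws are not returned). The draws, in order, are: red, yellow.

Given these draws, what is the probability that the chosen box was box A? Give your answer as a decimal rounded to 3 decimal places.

0.215

The likelihood of the observed sequence under each hypothesis: P(data | box A) = (2/5)(3/4) = 0.3; P(data | box B) = (3/8)(5/7) = 0.26786; P(data | box C) = (5/11)(6/10) = 0.27273; P(data | box D) = (4/9)(5/8) = 0.27778.
Weighting by the prior gives 1/5 · 0.3 = 0.06, 1/10 · 0.26786 = 0.026786, 3/10 · 0.27273 = 0.081818, 2/5 · 0.27778 = 0.11111; summing to 0.27972.
So P(box A | data) = (0.06) / (0.27972) = 0.2145.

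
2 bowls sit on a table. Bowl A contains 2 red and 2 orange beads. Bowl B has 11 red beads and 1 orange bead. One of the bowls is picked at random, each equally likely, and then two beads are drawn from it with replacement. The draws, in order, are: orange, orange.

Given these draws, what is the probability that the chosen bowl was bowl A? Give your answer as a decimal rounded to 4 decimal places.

0.9730

Under each hypothesis, the probability of the observed sequence is: P(data | bowl A) = (2/4)(2/4) = 1/4; P(data | bowl B) = (1/12)(1/12) = 1/144.
Weighting by the prior gives 1/2 · 1/4 = 1/8, 1/2 · 1/144 = 1/288; summing to 37/288.
So P(bowl A | data) = (1/8) / (37/288) = 36/37.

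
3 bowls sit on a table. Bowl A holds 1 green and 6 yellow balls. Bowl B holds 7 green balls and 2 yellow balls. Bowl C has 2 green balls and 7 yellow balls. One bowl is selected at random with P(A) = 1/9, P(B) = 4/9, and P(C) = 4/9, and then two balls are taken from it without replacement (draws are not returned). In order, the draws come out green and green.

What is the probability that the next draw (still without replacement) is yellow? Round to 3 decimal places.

0.318

For each hypothesis, P(data | H) works out to: P(data | bowl A) = (1/7)(0/6) = 0; P(data | bowl B) = (7/9)(6/8) = 7/12; P(data | bowl C) = (2/9)(1/8) = 1/36.
Multiplying each by its prior: 1/9 · 0 = 0, 4/9 · 7/12 = 7/27, 4/9 · 1/36 = 1/81; summing to 22/81.
The posterior is then P(bowl A | data) = 0, P(bowl B | data) = 21/22, P(bowl C | data) = 1/22.
The predictive probability is P(yellow next | data) = (2/7)(21/22) + (1)(1/22) = 7/22.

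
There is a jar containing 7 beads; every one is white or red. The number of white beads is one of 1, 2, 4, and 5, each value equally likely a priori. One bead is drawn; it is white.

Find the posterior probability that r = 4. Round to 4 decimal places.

Compute the likelihood of this draw for each case: P(data | r = 1) = (1/7) = 1/7; P(data | r = 2) = (2/7) = 2/7; P(data | r = 4) = (4/7) = 4/7; P(data | r = 5) = (5/7) = 5/7.
Multiplying each by its prior: 1/4 · 1/7 = 1/28, 1/4 · 2/7 = 1/14, 1/4 · 4/7 = 1/7, 1/4 · 5/7 = 5/28; with total 3/7.
By Bayes' rule, P(r = 4 | data) = (1/7) / (3/7) = 1/3.

0.3333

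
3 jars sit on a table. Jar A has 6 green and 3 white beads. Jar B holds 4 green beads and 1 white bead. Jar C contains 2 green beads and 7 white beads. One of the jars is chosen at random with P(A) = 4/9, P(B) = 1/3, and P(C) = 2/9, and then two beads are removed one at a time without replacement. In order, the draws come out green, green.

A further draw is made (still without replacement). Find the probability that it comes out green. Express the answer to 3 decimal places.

0.611

Under each hypothesis, the probability of the observed sequence is: P(data | jar A) = (6/9)(5/8) = 5/12; P(data | jar B) = (4/5)(3/4) = 3/5; P(data | jar C) = (2/9)(1/8) = 1/36.
Weighting by the prior gives 4/9 · 5/12 = 5/27, 1/3 · 3/5 = 1/5, 2/9 · 1/36 = 1/162; with total 317/810.
Dividing through by the total gives posterior P(jar A | data) = 0.47319, P(jar B | data) = 0.51104, P(jar C | data) = 0.015773.
Averaging over the posterior, P(green next | data) = (4/7)(0.47319) + (2/3)(0.51104) + (0)(0.015773) = 0.61109.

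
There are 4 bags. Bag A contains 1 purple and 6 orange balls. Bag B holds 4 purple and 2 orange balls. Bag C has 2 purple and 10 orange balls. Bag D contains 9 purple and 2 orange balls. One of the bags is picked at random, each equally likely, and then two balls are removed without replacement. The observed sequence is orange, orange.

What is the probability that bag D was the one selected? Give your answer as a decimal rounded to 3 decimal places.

The likelihood of the observed sequence under each hypothesis: P(data | bag A) = (6/7)(5/6) = 5/7; P(data | bag B) = (2/6)(1/5) = 1/15; P(data | bag C) = (10/12)(9/11) = 15/22; P(data | bag D) = (2/11)(1/10) = 1/55.
Weighting by the prior gives 1/4 · 5/7 = 5/28, 1/4 · 1/15 = 1/60, 1/4 · 15/22 = 15/88, 1/4 · 1/55 = 1/220; with total 311/840.
By Bayes' rule, P(bag D | data) = (1/220) / (311/840) = 42/3421.

0.012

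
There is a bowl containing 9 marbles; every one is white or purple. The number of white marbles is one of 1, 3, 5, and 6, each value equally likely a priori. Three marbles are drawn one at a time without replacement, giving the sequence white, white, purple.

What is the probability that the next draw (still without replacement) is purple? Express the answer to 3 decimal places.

The likelihood of the observed sequence under each hypothesis: P(data | r = 1) = (1/9)(0/8) = 0; P(data | r = 3) = (3/9)(2/8)(6/7) = 0.071429; P(data | r = 5) = (5/9)(4/8)(4/7) = 0.15873; P(data | r = 6) = (6/9)(5/8)(3/7) = 0.17857.
Multiplying each by its prior: 1/4 · 0 = 0, 1/4 · 0.071429 = 0.017857, 1/4 · 0.15873 = 0.039683, 1/4 · 0.17857 = 0.044643; with total 0.10218.
Normalising, the posterior is P(r = 1 | data) = 0, P(r = 3 | data) = 0.17476, P(r = 5 | data) = 0.38835, P(r = 6 | data) = 0.43689.
Averaging over the posterior, P(purple next | data) = (5/6)(0.17476) + (1/2)(0.38835) + (1/3)(0.43689) = 0.48544.

0.485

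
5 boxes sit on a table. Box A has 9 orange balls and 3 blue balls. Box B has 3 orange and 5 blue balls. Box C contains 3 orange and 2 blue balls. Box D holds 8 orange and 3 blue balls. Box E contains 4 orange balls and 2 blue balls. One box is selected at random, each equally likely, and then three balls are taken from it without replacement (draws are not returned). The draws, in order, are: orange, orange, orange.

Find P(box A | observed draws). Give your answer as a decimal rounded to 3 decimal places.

0.367

The likelihood of the observed sequence under each hypothesis: P(data | box A) = (9/12)(8/11)(7/10) = 0.38182; P(data | box B) = (3/8)(2/7)(1/6) = 0.017857; P(data | box C) = (3/5)(2/4)(1/3) = 0.1; P(data | box D) = (8/11)(7/10)(6/9) = 0.33939; P(data | box E) = (4/6)(3/5)(2/4) = 0.2.
Multiplying each by its prior: 1/5 · 0.38182 = 0.076364, 1/5 · 0.017857 = 0.0035714, 1/5 · 0.1 = 0.02, 1/5 · 0.33939 = 0.067879, 1/5 · 0.2 = 0.04; these sum to 0.20781.
So P(box A | data) = (0.076364) / (0.20781) = 0.36746.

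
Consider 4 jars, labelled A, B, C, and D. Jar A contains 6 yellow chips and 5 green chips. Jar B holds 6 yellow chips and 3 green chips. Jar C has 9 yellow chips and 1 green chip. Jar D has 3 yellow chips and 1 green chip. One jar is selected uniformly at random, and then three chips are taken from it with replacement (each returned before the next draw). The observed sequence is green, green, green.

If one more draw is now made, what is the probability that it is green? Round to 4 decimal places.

The likelihood of the observed sequence under each hypothesis: P(data | jar A) = (5/11)(5/11)(5/11) = 0.093914; P(data | jar B) = (3/9)(3/9)(3/9) = 0.037037; P(data | jar C) = (1/10)(1/10)(1/10) = 0.001; P(data | jar D) = (1/4)(1/4)(1/4) = 0.015625.
Weighting by the prior gives 1/4 · 0.093914 = 0.023479, 1/4 · 0.037037 = 0.0092593, 1/4 · 0.001 = 0.00025, 1/4 · 0.015625 = 0.0039062; these sum to 0.036894.
Normalising, the posterior is P(jar A | data) = 0.63638, P(jar B | data) = 0.25097, P(jar C | data) = 0.0067762, P(jar D | data) = 0.10588.
Averaging over the posterior, P(green next | data) = (5/11)(0.63638) + (1/3)(0.25097) + (1/10)(0.0067762) + (1/4)(0.10588) = 0.40007.

0.4001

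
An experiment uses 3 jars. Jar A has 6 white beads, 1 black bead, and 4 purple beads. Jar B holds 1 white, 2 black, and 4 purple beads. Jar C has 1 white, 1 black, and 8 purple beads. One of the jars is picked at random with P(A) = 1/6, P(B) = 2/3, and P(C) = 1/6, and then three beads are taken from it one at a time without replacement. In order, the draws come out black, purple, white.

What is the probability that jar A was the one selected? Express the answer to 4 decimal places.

Compute the likelihood of the observed sequence for each case: P(data | jar A) = (1/11)(4/10)(6/9) = 0.024242; P(data | jar B) = (2/7)(4/6)(1/5) = 0.038095; P(data | jar C) = (1/10)(8/9)(1/8) = 0.011111.
Multiplying each by its prior: 1/6 · 0.024242 = 0.0040404, 2/3 · 0.038095 = 0.025397, 1/6 · 0.011111 = 0.0018519; these sum to 0.031289.
By Bayes' rule, P(jar A | data) = (0.0040404) / (0.031289) = 0.12913.

0.1291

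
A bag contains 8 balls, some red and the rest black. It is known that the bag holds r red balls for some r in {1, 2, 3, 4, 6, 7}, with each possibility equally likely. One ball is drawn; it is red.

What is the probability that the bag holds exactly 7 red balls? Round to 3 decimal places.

0.304

Compute the likelihood of this draw for each case: P(data | r = 1) = (1/8) = 1/8; P(data | r = 2) = (2/8) = 1/4; P(data | r = 3) = (3/8) = 3/8; P(data | r = 4) = (4/8) = 1/2; P(data | r = 6) = (6/8) = 3/4; P(data | r = 7) = (7/8) = 7/8.
The prior-weighted likelihoods are 1/6 · 1/8 = 1/48, 1/6 · 1/4 = 1/24, 1/6 · 3/8 = 1/16, 1/6 · 1/2 = 1/12, 1/6 · 3/4 = 1/8, 1/6 · 7/8 = 7/48; these sum to 23/48.
Therefore the posterior P(r = 7 | data) = (7/48) / (23/48) = 7/23.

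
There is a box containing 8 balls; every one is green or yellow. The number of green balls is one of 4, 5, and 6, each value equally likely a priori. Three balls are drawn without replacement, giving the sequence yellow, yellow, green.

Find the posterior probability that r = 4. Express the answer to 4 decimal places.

0.5333

The likelihood of the observed sequence under each hypothesis: P(data | r = 4) = (4/8)(3/7)(4/6) = 1/7; P(data | r = 5) = (3/8)(2/7)(5/6) = 5/56; P(data | r = 6) = (2/8)(1/7)(6/6) = 1/28.
Weighting by the prior gives 1/3 · 1/7 = 1/21, 1/3 · 5/56 = 5/168, 1/3 · 1/28 = 1/84; with total 5/56.
So P(r = 4 | data) = (1/21) / (5/56) = 8/15.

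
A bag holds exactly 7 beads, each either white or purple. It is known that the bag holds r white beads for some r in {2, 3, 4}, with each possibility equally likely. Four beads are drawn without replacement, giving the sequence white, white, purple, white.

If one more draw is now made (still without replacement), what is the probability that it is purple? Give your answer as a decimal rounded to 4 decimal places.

For each hypothesis, P(data | H) works out to: P(data | r = 2) = (2/7)(1/6)(5/5)(0/4) = 0; P(data | r = 3) = (3/7)(2/6)(4/5)(1/4) = 1/35; P(data | r = 4) = (4/7)(3/6)(3/5)(2/4) = 3/35.
The prior-weighted likelihoods are 1/3 · 0 = 0, 1/3 · 1/35 = 1/105, 1/3 · 3/35 = 1/35; these sum to 4/105.
Dividing through by the total gives posterior P(r = 2 | data) = 0, P(r = 3 | data) = 1/4, P(r = 4 | data) = 3/4.
Averaging over the posterior, P(purple next | data) = (1)(1/4) + (2/3)(3/4) = 3/4.

0.7500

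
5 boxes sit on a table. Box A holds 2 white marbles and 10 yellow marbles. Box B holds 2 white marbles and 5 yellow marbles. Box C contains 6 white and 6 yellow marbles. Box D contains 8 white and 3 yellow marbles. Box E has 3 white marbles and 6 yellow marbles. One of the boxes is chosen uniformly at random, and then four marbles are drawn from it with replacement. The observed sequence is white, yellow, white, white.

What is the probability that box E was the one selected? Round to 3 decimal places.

0.116

Under each hypothesis, the probability of the observed sequence is: P(data | box A) = (2/12)(10/12)(2/12)(2/12) = 0.003858; P(data | box B) = (2/7)(5/7)(2/7)(2/7) = 0.01666; P(data | box C) = (6/12)(6/12)(6/12)(6/12) = 0.0625; P(data | box D) = (8/11)(3/11)(8/11)(8/11) = 0.10491; P(data | box E) = (3/9)(6/9)(3/9)(3/9) = 0.024691.
Weighting by the prior gives 1/5 · 0.003858 = 0.0007716, 1/5 · 0.01666 = 0.0033319, 1/5 · 0.0625 = 0.0125, 1/5 · 0.10491 = 0.020982, 1/5 · 0.024691 = 0.0049383; summing to 0.042524.
So P(box E | data) = (0.0049383) / (0.042524) = 0.11613.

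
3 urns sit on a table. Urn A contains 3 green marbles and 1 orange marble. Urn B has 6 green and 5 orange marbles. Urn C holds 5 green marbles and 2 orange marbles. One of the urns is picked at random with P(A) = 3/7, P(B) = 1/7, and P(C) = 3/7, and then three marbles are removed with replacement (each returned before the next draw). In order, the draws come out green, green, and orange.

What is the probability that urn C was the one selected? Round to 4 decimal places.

Compute the likelihood of the observed sequence for each case: P(data | urn A) = (3/4)(3/4)(1/4) = 0.14062; P(data | urn B) = (6/11)(6/11)(5/11) = 0.13524; P(data | urn C) = (5/7)(5/7)(2/7) = 0.14577.
The prior-weighted likelihoods are 3/7 · 0.14062 = 0.060268, 1/7 · 0.13524 = 0.01932, 3/7 · 0.14577 = 0.062474; with total 0.14206.
Therefore the posterior P(urn C | data) = (0.062474) / (0.14206) = 0.43977.

0.4398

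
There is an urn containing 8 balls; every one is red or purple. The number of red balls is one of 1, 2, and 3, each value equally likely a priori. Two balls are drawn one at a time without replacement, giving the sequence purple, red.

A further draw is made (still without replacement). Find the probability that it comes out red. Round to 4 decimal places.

0.2059

Compute the likelihood of the observed sequence for each case: P(data | r = 1) = (7/8)(1/7) = 1/8; P(data | r = 2) = (6/8)(2/7) = 3/14; P(data | r = 3) = (5/8)(3/7) = 15/56.
Weighting by the prior gives 1/3 · 1/8 = 1/24, 1/3 · 3/14 = 1/14, 1/3 · 15/56 = 5/56; these sum to 17/84.
Normalising, the posterior is P(r = 1 | data) = 7/34, P(r = 2 | data) = 6/17, P(r = 3 | data) = 15/34.
Averaging over the posterior, P(red next | data) = (0)(7/34) + (1/6)(6/17) + (1/3)(15/34) = 7/34.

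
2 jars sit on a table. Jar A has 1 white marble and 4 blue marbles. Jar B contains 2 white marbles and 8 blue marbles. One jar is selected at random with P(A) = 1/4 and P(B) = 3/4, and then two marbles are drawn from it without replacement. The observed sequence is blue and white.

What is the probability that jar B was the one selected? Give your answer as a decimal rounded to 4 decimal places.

Under each hypothesis, the probability of the observed sequence is: P(data | jar A) = (4/5)(1/4) = 1/5; P(data | jar B) = (8/10)(2/9) = 8/45.
Multiplying each by its prior: 1/4 · 1/5 = 1/20, 3/4 · 8/45 = 2/15; these sum to 11/60.
So P(jar B | data) = (2/15) / (11/60) = 8/11.

0.7273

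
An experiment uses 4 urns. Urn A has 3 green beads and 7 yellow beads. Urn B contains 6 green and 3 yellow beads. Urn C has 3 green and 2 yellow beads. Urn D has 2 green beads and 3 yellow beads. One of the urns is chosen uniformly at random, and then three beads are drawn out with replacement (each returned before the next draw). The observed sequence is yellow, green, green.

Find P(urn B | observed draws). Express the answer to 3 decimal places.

0.328

For each hypothesis, P(data | H) works out to: P(data | urn A) = (7/10)(3/10)(3/10) = 0.063; P(data | urn B) = (3/9)(6/9)(6/9) = 0.14815; P(data | urn C) = (2/5)(3/5)(3/5) = 0.144; P(data | urn D) = (3/5)(2/5)(2/5) = 0.096.
The prior-weighted likelihoods are 1/4 · 0.063 = 0.01575, 1/4 · 0.14815 = 0.037037, 1/4 · 0.144 = 0.036, 1/4 · 0.096 = 0.024; with total 0.11279.
So P(urn B | data) = (0.037037) / (0.11279) = 0.32838.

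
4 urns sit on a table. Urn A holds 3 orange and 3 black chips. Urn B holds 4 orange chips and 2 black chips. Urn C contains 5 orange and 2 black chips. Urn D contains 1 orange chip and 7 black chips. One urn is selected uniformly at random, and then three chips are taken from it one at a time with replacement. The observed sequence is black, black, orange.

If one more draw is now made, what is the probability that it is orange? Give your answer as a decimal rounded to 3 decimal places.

Under each hypothesis, the probability of the observed sequence is: P(data | urn A) = (3/6)(3/6)(3/6) = 0.125; P(data | urn B) = (2/6)(2/6)(4/6) = 0.074074; P(data | urn C) = (2/7)(2/7)(5/7) = 0.058309; P(data | urn D) = (7/8)(7/8)(1/8) = 0.095703.
The prior-weighted likelihoods are 1/4 · 0.125 = 0.03125, 1/4 · 0.074074 = 0.018519, 1/4 · 0.058309 = 0.014577, 1/4 · 0.095703 = 0.023926; with total 0.088272.
Normalising, the posterior is P(urn A | data) = 0.35402, P(urn B | data) = 0.20979, P(urn C | data) = 0.16514, P(urn D | data) = 0.27105.
So P(orange next | data) = Σ P(orange next | H) P(H | data) = (1/2)(0.35402) + (2/3)(0.20979) + (5/7)(0.16514) + (1/8)(0.27105) = 0.46871.

0.469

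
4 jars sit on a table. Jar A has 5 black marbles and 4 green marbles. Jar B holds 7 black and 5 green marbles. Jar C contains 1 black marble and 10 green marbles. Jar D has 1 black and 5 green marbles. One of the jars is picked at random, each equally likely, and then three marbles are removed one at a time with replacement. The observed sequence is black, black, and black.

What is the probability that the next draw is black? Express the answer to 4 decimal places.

The likelihood of the observed sequence under each hypothesis: P(data | jar A) = (5/9)(5/9)(5/9) = 0.17147; P(data | jar B) = (7/12)(7/12)(7/12) = 0.1985; P(data | jar C) = (1/11)(1/11)(1/11) = 0.00075131; P(data | jar D) = (1/6)(1/6)(1/6) = 0.0046296.
Multiplying each by its prior: 1/4 · 0.17147 = 0.042867, 1/4 · 0.1985 = 0.049624, 1/4 · 0.00075131 = 0.00018783, 1/4 · 0.0046296 = 0.0011574; summing to 0.093836.
Normalising, the posterior is P(jar A | data) = 0.45683, P(jar B | data) = 0.52884, P(jar C | data) = 0.0020017, P(jar D | data) = 0.012334.
Averaging over the posterior, P(black next | data) = (5/9)(0.45683) + (7/12)(0.52884) + (1/11)(0.0020017) + (1/6)(0.012334) = 0.56452.

0.5645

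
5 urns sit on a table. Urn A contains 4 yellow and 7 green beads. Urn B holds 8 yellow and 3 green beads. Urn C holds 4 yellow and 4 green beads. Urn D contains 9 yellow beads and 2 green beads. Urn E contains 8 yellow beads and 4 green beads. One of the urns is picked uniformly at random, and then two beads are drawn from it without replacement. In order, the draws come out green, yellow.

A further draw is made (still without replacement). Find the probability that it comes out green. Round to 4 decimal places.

Under each hypothesis, the probability of the observed sequence is: P(data | urn A) = (7/11)(4/10) = 0.25455; P(data | urn B) = (3/11)(8/10) = 0.21818; P(data | urn C) = (4/8)(4/7) = 0.28571; P(data | urn D) = (2/11)(9/10) = 0.16364; P(data | urn E) = (4/12)(8/11) = 0.24242.
Weighting by the prior gives 1/5 · 0.25455 = 0.050909, 1/5 · 0.21818 = 0.043636, 1/5 · 0.28571 = 0.057143, 1/5 · 0.16364 = 0.032727, 1/5 · 0.24242 = 0.048485; with total 0.2329.
Dividing through by the total gives posterior P(urn A | data) = 0.21859, P(urn B | data) = 0.18736, P(urn C | data) = 0.24535, P(urn D | data) = 0.14052, P(urn E | data) = 0.20818.
The predictive probability is P(green next | data) = (2/3)(0.21859) + (2/9)(0.18736) + (1/2)(0.24535) + (1/9)(0.14052) + (3/10)(0.20818) = 0.3881.

0.3881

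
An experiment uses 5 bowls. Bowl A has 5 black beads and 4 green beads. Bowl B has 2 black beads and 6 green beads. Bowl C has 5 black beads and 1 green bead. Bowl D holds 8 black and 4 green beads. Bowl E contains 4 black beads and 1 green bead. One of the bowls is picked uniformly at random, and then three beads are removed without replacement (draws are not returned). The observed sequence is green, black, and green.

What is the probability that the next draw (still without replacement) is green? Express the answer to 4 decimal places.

Under each hypothesis, the probability of the observed sequence is: P(data | bowl A) = (4/9)(5/8)(3/7) = 0.11905; P(data | bowl B) = (6/8)(2/7)(5/6) = 0.17857; P(data | bowl C) = (1/6)(5/5)(0/4) = 0; P(data | bowl D) = (4/12)(8/11)(3/10) = 0.072727; P(data | bowl E) = (1/5)(4/4)(0/3) = 0.
Multiplying each by its prior: 1/5 · 0.11905 = 0.02381, 1/5 · 0.17857 = 0.035714, 1/5 · 0 = 0, 1/5 · 0.072727 = 0.014545, 1/5 · 0 = 0; summing to 0.074069.
Normalising, the posterior is P(bowl A | data) = 0.32145, P(bowl B | data) = 0.48217, P(bowl C | data) = 0, P(bowl D | data) = 0.19638, P(bowl E | data) = 0.
Averaging over the posterior, P(green next | data) = (1/3)(0.32145) + (4/5)(0.48217) + (2/9)(0.19638) = 0.53653.

0.5365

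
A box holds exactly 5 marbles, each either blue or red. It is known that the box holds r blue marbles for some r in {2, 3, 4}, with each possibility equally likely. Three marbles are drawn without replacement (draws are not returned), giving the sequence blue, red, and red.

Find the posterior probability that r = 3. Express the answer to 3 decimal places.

The likelihood of the observed sequence under each hypothesis: P(data | r = 2) = (2/5)(3/4)(2/3) = 1/5; P(data | r = 3) = (3/5)(2/4)(1/3) = 1/10; P(data | r = 4) = (4/5)(1/4)(0/3) = 0.
Multiplying each by its prior: 1/3 · 1/5 = 1/15, 1/3 · 1/10 = 1/30, 1/3 · 0 = 0; with total 1/10.
By Bayes' rule, P(r = 3 | data) = (1/30) / (1/10) = 1/3.

0.333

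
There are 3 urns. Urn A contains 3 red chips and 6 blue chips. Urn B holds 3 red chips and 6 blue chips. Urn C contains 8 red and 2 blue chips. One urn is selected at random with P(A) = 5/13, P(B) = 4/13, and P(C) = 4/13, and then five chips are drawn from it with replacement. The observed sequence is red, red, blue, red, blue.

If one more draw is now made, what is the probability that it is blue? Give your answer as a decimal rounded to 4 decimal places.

Under each hypothesis, the probability of the observed sequence is: P(data | urn A) = (3/9)(3/9)(6/9)(3/9)(6/9) = 0.016461; P(data | urn B) = (3/9)(3/9)(6/9)(3/9)(6/9) = 0.016461; P(data | urn C) = (8/10)(8/10)(2/10)(8/10)(2/10) = 0.02048.
The prior-weighted likelihoods are 5/13 · 0.016461 = 0.0063311, 4/13 · 0.016461 = 0.0050649, 4/13 · 0.02048 = 0.0063015; summing to 0.017698.
The posterior is then P(urn A | data) = 0.35774, P(urn B | data) = 0.28619, P(urn C | data) = 0.35607.
The predictive probability is P(blue next | data) = (2/3)(0.35774) + (2/3)(0.28619) + (1/5)(0.35607) = 0.5005.

0.5005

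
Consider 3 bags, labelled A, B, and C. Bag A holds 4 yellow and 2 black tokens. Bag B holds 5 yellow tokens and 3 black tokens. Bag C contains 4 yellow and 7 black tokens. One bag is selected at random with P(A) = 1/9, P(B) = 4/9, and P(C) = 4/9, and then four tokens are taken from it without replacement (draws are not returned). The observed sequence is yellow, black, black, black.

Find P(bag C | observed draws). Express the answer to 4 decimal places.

Under each hypothesis, the probability of the observed sequence is: P(data | bag A) = (4/6)(2/5)(1/4)(0/3) = 0; P(data | bag B) = (5/8)(3/7)(2/6)(1/5) = 0.017857; P(data | bag C) = (4/11)(7/10)(6/9)(5/8) = 0.10606.
Multiplying each by its prior: 1/9 · 0 = 0, 4/9 · 0.017857 = 0.0079365, 4/9 · 0.10606 = 0.047138; summing to 0.055075.
Hence P(bag C | data) = (0.047138) / (0.055075) = 0.8559.

0.8559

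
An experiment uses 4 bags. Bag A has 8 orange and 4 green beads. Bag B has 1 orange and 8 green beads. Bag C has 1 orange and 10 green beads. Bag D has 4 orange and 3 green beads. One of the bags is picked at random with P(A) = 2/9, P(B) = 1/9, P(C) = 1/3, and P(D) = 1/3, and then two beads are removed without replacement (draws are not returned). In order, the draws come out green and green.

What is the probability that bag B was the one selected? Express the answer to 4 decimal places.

0.2024

Compute the likelihood of the observed sequence for each case: P(data | bag A) = (4/12)(3/11) = 0.090909; P(data | bag B) = (8/9)(7/8) = 0.77778; P(data | bag C) = (10/11)(9/10) = 0.81818; P(data | bag D) = (3/7)(2/6) = 0.14286.
The prior-weighted likelihoods are 2/9 · 0.090909 = 0.020202, 1/9 · 0.77778 = 0.08642, 1/3 · 0.81818 = 0.27273, 1/3 · 0.14286 = 0.047619; with total 0.42697.
Therefore the posterior P(bag B | data) = (0.08642) / (0.42697) = 0.2024.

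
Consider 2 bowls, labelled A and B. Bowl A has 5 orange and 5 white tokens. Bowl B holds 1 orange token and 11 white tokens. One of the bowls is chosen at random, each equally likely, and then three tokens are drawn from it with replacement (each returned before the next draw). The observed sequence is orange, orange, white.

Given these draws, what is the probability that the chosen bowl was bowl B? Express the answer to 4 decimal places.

Under each hypothesis, the probability of the observed sequence is: P(data | bowl A) = (5/10)(5/10)(5/10) = 0.125; P(data | bowl B) = (1/12)(1/12)(11/12) = 0.0063657.
Weighting by the prior gives 1/2 · 0.125 = 0.0625, 1/2 · 0.0063657 = 0.0031829; these sum to 0.065683.
By Bayes' rule, P(bowl B | data) = (0.0031829) / (0.065683) = 0.048458.

0.0485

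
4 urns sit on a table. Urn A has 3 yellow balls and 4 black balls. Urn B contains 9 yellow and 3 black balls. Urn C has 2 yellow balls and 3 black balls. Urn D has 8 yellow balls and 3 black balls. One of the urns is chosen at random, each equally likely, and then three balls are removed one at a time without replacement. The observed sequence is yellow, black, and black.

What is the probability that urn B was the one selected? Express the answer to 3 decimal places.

0.089

Under each hypothesis, the probability of the observed sequence is: P(data | urn A) = (3/7)(4/6)(3/5) = 0.17143; P(data | urn B) = (9/12)(3/11)(2/10) = 0.040909; P(data | urn C) = (2/5)(3/4)(2/3) = 0.2; P(data | urn D) = (8/11)(3/10)(2/9) = 0.048485.
Weighting by the prior gives 1/4 · 0.17143 = 0.042857, 1/4 · 0.040909 = 0.010227, 1/4 · 0.2 = 0.05, 1/4 · 0.048485 = 0.012121; with total 0.11521.
So P(urn B | data) = (0.010227) / (0.11521) = 0.088774.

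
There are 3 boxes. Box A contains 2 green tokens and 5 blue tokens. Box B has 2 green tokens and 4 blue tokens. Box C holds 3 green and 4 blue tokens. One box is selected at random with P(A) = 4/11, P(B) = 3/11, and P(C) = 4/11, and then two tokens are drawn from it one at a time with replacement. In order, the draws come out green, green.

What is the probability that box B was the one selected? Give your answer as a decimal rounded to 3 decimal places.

0.239

Under each hypothesis, the probability of the observed sequence is: P(data | box A) = (2/7)(2/7) = 0.081633; P(data | box B) = (2/6)(2/6) = 0.11111; P(data | box C) = (3/7)(3/7) = 0.18367.
The prior-weighted likelihoods are 4/11 · 0.081633 = 0.029685, 3/11 · 0.11111 = 0.030303, 4/11 · 0.18367 = 0.06679; these sum to 0.12678.
By Bayes' rule, P(box B | data) = (0.030303) / (0.12678) = 0.23902.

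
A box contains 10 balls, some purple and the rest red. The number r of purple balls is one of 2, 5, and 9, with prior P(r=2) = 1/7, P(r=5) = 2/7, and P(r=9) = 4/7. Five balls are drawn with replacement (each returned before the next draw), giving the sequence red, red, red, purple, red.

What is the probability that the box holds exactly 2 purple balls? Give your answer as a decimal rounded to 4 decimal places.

The likelihood of the observed sequence under each hypothesis: P(data | r = 2) = (8/10)(8/10)(8/10)(2/10)(8/10) = 0.08192; P(data | r = 5) = (5/10)(5/10)(5/10)(5/10)(5/10) = 0.03125; P(data | r = 9) = (1/10)(1/10)(1/10)(9/10)(1/10) = 9e-05.
The prior-weighted likelihoods are 1/7 · 0.08192 = 0.011703, 2/7 · 0.03125 = 0.0089286, 4/7 · 9e-05 = 5.1429e-05; these sum to 0.020683.
Hence P(r = 2 | data) = (0.011703) / (0.020683) = 0.56582.

0.5658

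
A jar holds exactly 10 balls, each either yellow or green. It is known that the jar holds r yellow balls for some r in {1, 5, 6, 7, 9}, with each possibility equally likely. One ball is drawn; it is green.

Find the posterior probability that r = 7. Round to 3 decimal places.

0.136

Under each hypothesis, the probability of this draw is: P(data | r = 1) = (9/10) = 9/10; P(data | r = 5) = (5/10) = 1/2; P(data | r = 6) = (4/10) = 2/5; P(data | r = 7) = (3/10) = 3/10; P(data | r = 9) = (1/10) = 1/10.
Weighting by the prior gives 1/5 · 9/10 = 9/50, 1/5 · 1/2 = 1/10, 1/5 · 2/5 = 2/25, 1/5 · 3/10 = 3/50, 1/5 · 1/10 = 1/50; these sum to 11/25.
Hence P(r = 7 | data) = (3/50) / (11/25) = 3/22.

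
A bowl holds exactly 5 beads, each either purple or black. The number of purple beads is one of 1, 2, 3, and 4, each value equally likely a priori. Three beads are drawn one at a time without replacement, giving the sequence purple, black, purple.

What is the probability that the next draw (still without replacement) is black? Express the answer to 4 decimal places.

Compute the likelihood of the observed sequence for each case: P(data | r = 1) = (1/5)(4/4)(0/3) = 0; P(data | r = 2) = (2/5)(3/4)(1/3) = 1/10; P(data | r = 3) = (3/5)(2/4)(2/3) = 1/5; P(data | r = 4) = (4/5)(1/4)(3/3) = 1/5.
The prior-weighted likelihoods are 1/4 · 0 = 0, 1/4 · 1/10 = 1/40, 1/4 · 1/5 = 1/20, 1/4 · 1/5 = 1/20; summing to 1/8.
The posterior is then P(r = 1 | data) = 0, P(r = 2 | data) = 1/5, P(r = 3 | data) = 2/5, P(r = 4 | data) = 2/5.
The predictive probability is P(black next | data) = (1)(1/5) + (1/2)(2/5) + (0)(2/5) = 2/5.

0.4000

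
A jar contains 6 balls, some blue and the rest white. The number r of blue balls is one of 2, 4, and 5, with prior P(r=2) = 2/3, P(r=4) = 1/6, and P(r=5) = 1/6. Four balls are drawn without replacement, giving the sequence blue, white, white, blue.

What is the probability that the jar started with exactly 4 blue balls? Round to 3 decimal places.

Under each hypothesis, the probability of the observed sequence is: P(data | r = 2) = (2/6)(4/5)(3/4)(1/3) = 1/15; P(data | r = 4) = (4/6)(2/5)(1/4)(3/3) = 1/15; P(data | r = 5) = (5/6)(1/5)(0/4) = 0.
The prior-weighted likelihoods are 2/3 · 1/15 = 2/45, 1/6 · 1/15 = 1/90, 1/6 · 0 = 0; these sum to 1/18.
Therefore the posterior P(r = 4 | data) = (1/90) / (1/18) = 1/5.

0.200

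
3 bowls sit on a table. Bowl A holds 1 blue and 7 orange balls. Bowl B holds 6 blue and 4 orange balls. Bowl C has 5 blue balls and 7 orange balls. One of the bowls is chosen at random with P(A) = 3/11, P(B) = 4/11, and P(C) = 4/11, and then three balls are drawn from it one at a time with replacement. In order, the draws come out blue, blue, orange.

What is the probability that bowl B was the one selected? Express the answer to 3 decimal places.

0.564

Compute the likelihood of the observed sequence for each case: P(data | bowl A) = (1/8)(1/8)(7/8) = 0.013672; P(data | bowl B) = (6/10)(6/10)(4/10) = 0.144; P(data | bowl C) = (5/12)(5/12)(7/12) = 0.10127.
Multiplying each by its prior: 3/11 · 0.013672 = 0.0037287, 4/11 · 0.144 = 0.052364, 4/11 · 0.10127 = 0.036827; these sum to 0.092919.
Therefore the posterior P(bowl B | data) = (0.052364) / (0.092919) = 0.56354.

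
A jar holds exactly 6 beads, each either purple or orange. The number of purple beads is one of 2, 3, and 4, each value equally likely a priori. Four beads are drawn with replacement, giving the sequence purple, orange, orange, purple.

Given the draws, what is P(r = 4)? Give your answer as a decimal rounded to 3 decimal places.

Compute the likelihood of the observed sequence for each case: P(data | r = 2) = (2/6)(4/6)(4/6)(2/6) = 0.049383; P(data | r = 3) = (3/6)(3/6)(3/6)(3/6) = 0.0625; P(data | r = 4) = (4/6)(2/6)(2/6)(4/6) = 0.049383.
The prior-weighted likelihoods are 1/3 · 0.049383 = 0.016461, 1/3 · 0.0625 = 0.020833, 1/3 · 0.049383 = 0.016461; with total 0.053755.
By Bayes' rule, P(r = 4 | data) = (0.016461) / (0.053755) = 0.30622.

0.306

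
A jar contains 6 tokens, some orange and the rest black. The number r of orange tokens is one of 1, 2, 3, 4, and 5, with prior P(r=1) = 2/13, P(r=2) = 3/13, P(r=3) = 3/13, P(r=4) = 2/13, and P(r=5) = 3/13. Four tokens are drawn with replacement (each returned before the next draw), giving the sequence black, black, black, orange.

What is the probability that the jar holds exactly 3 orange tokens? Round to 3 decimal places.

Under each hypothesis, the probability of the observed sequence is: P(data | r = 1) = (5/6)(5/6)(5/6)(1/6) = 0.096451; P(data | r = 2) = (4/6)(4/6)(4/6)(2/6) = 0.098765; P(data | r = 3) = (3/6)(3/6)(3/6)(3/6) = 0.0625; P(data | r = 4) = (2/6)(2/6)(2/6)(4/6) = 0.024691; P(data | r = 5) = (1/6)(1/6)(1/6)(5/6) = 0.003858.
Multiplying each by its prior: 2/13 · 0.096451 = 0.014839, 3/13 · 0.098765 = 0.022792, 3/13 · 0.0625 = 0.014423, 2/13 · 0.024691 = 0.0037987, 3/13 · 0.003858 = 0.00089031; these sum to 0.056743.
Therefore the posterior P(r = 3 | data) = (0.014423) / (0.056743) = 0.25418.

0.254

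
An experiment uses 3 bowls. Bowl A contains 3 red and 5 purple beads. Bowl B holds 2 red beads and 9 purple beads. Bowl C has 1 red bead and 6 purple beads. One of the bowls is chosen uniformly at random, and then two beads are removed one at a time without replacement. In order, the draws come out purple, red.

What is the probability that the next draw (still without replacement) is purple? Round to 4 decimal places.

Compute the likelihood of the observed sequence for each case: P(data | bowl A) = (5/8)(3/7) = 0.26786; P(data | bowl B) = (9/11)(2/10) = 0.16364; P(data | bowl C) = (6/7)(1/6) = 0.14286.
The prior-weighted likelihoods are 1/3 · 0.26786 = 0.089286, 1/3 · 0.16364 = 0.054545, 1/3 · 0.14286 = 0.047619; these sum to 0.19145.
Normalising, the posterior is P(bowl A | data) = 0.46637, P(bowl B | data) = 0.28491, P(bowl C | data) = 0.24873.
So P(purple next | data) = Σ P(purple next | H) P(H | data) = (2/3)(0.46637) + (8/9)(0.28491) + (1)(0.24873) = 0.81289.

0.8129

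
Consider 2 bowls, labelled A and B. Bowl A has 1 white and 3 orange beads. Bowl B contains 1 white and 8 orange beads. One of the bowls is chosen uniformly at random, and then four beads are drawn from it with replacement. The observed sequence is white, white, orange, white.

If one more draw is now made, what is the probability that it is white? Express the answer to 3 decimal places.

Under each hypothesis, the probability of the observed sequence is: P(data | bowl A) = (1/4)(1/4)(3/4)(1/4) = 0.011719; P(data | bowl B) = (1/9)(1/9)(8/9)(1/9) = 0.0012193.
Weighting by the prior gives 1/2 · 0.011719 = 0.0058594, 1/2 · 0.0012193 = 0.00060966; these sum to 0.006469.
Dividing through by the total gives posterior P(bowl A | data) = 0.90576, P(bowl B | data) = 0.094243.
So P(white next | data) = Σ P(white next | H) P(H | data) = (1/4)(0.90576) + (1/9)(0.094243) = 0.23691.

0.237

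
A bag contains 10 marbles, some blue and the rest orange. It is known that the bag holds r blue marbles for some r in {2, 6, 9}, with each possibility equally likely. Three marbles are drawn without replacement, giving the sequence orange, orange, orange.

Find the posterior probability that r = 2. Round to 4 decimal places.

Under each hypothesis, the probability of the observed sequence is: P(data | r = 2) = (8/10)(7/9)(6/8) = 7/15; P(data | r = 6) = (4/10)(3/9)(2/8) = 1/30; P(data | r = 9) = (1/10)(0/9) = 0.
Multiplying each by its prior: 1/3 · 7/15 = 7/45, 1/3 · 1/30 = 1/90, 1/3 · 0 = 0; these sum to 1/6.
So P(r = 2 | data) = (7/45) / (1/6) = 14/15.

0.9333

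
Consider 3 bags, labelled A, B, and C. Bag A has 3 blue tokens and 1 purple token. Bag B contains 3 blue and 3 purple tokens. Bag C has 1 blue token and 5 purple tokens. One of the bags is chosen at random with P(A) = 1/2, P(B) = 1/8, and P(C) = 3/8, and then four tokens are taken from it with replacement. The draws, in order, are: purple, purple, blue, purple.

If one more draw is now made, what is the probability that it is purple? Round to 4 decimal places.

Compute the likelihood of the observed sequence for each case: P(data | bag A) = (1/4)(1/4)(3/4)(1/4) = 0.011719; P(data | bag B) = (3/6)(3/6)(3/6)(3/6) = 0.0625; P(data | bag C) = (5/6)(5/6)(1/6)(5/6) = 0.096451.
Weighting by the prior gives 1/2 · 0.011719 = 0.0058594, 1/8 · 0.0625 = 0.0078125, 3/8 · 0.096451 = 0.036169; these sum to 0.049841.
Dividing through by the total gives posterior P(bag A | data) = 0.11756, P(bag B | data) = 0.15675, P(bag C | data) = 0.72569.
The predictive probability is P(purple next | data) = (1/4)(0.11756) + (1/2)(0.15675) + (5/6)(0.72569) = 0.71251.

0.7125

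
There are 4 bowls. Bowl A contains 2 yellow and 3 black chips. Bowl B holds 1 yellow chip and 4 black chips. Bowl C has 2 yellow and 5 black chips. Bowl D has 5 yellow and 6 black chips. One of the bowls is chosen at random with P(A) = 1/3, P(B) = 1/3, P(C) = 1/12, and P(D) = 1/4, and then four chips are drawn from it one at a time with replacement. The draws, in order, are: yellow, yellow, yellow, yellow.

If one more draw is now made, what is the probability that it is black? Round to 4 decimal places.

0.5797

For each hypothesis, P(data | H) works out to: P(data | bowl A) = (2/5)(2/5)(2/5)(2/5) = 0.0256; P(data | bowl B) = (1/5)(1/5)(1/5)(1/5) = 0.0016; P(data | bowl C) = (2/7)(2/7)(2/7)(2/7) = 0.0066639; P(data | bowl D) = (5/11)(5/11)(5/11)(5/11) = 0.042688.
The prior-weighted likelihoods are 1/3 · 0.0256 = 0.0085333, 1/3 · 0.0016 = 0.00053333, 1/12 · 0.0066639 = 0.00055532, 1/4 · 0.042688 = 0.010672; these sum to 0.020294.
Normalising, the posterior is P(bowl A | data) = 0.42048, P(bowl B | data) = 0.02628, P(bowl C | data) = 0.027364, P(bowl D | data) = 0.52587.
Averaging over the posterior, P(black next | data) = (3/5)(0.42048) + (4/5)(0.02628) + (5/7)(0.027364) + (6/11)(0.52587) = 0.5797.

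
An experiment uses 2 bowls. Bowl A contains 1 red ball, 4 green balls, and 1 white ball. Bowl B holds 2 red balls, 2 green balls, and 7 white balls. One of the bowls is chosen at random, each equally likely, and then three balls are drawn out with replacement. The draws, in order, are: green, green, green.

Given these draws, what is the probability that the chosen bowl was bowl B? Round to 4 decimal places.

Under each hypothesis, the probability of the observed sequence is: P(data | bowl A) = (4/6)(4/6)(4/6) = 0.2963; P(data | bowl B) = (2/11)(2/11)(2/11) = 0.0060105.
Multiplying each by its prior: 1/2 · 0.2963 = 0.14815, 1/2 · 0.0060105 = 0.0030053; with total 0.15115.
By Bayes' rule, P(bowl B | data) = (0.0030053) / (0.15115) = 0.019882.

0.0199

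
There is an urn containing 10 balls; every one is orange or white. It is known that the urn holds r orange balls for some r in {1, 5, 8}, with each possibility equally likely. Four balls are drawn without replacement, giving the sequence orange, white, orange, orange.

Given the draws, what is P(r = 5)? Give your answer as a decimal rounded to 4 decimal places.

0.3086

Compute the likelihood of the observed sequence for each case: P(data | r = 1) = (1/10)(9/9)(0/8) = 0; P(data | r = 5) = (5/10)(5/9)(4/8)(3/7) = 5/84; P(data | r = 8) = (8/10)(2/9)(7/8)(6/7) = 2/15.
The prior-weighted likelihoods are 1/3 · 0 = 0, 1/3 · 5/84 = 5/252, 1/3 · 2/15 = 2/45; summing to 9/140.
Therefore the posterior P(r = 5 | data) = (5/252) / (9/140) = 25/81.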